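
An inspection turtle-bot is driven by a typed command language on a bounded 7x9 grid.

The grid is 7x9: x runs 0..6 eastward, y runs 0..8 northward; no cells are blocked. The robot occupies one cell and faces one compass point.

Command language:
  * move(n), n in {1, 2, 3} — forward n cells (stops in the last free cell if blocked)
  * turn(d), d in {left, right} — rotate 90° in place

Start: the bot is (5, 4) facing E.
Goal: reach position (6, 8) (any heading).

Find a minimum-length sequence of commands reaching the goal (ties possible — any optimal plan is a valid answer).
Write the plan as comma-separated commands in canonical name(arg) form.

from: (5, 4) facing E
step 1 (move(3)): (6, 4) facing E
step 2 (turn(left)): (6, 4) facing N
step 3 (move(3)): (6, 7) facing N
step 4 (move(3)): (6, 8) facing N
minimal: 4 command(s), checked below 4.

move(3), turn(left), move(3), move(3)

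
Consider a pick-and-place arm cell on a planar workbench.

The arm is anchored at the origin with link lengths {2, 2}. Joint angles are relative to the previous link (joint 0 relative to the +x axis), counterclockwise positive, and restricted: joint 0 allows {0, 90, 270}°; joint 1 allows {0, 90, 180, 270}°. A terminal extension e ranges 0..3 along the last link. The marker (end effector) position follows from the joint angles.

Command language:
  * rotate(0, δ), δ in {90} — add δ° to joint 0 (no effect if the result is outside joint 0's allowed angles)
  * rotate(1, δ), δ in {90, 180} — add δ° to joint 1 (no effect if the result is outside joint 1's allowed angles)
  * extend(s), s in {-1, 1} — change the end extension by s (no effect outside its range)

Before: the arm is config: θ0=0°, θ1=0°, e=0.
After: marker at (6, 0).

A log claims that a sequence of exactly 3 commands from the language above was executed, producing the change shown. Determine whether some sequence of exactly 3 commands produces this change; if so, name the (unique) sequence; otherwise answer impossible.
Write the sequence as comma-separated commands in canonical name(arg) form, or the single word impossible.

extend(-1), extend(1), extend(1)

key: order matters: swapping extend(-1) and extend(1) lands elsewhere
initial: config: θ0=0°, θ1=0°, e=0
step 1 (extend(-1)): config: θ0=0°, θ1=0°, e=0
step 2 (extend(1)): config: θ0=0°, θ1=0°, e=1
step 3 (extend(1)): config: θ0=0°, θ1=0°, e=2
no rival 3-sequence matches.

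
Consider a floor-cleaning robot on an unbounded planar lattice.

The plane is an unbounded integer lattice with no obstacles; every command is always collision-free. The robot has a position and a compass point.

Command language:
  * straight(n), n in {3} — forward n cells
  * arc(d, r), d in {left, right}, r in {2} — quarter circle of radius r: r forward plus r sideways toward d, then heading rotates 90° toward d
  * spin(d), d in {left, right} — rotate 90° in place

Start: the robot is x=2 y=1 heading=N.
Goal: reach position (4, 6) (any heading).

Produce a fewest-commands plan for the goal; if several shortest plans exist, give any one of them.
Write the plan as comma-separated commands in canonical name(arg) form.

begin: x=2 y=1 heading=N
t=1 straight(3) ⇒ x=2 y=4 heading=N
t=2 arc(right, 2) ⇒ x=4 y=6 heading=E
no 1-step plan works, so 2 is optimal.

straight(3), arc(right, 2)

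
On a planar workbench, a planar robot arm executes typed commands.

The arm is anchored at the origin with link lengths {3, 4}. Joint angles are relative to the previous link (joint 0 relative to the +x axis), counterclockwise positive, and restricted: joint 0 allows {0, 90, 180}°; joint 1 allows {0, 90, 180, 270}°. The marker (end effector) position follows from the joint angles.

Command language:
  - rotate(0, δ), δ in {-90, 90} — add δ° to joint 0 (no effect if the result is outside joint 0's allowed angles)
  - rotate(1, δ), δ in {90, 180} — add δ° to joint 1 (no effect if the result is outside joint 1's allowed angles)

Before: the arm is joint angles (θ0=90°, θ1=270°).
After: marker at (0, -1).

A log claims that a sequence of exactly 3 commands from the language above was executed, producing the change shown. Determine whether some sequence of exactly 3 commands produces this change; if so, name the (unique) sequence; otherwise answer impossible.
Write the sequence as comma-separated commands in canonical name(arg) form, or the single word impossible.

t0: joint angles (θ0=90°, θ1=270°)
1. rotate(1, 90) → joint angles (θ0=90°, θ1=0°)
2. rotate(1, 90) → joint angles (θ0=90°, θ1=90°)
3. rotate(1, 90) → joint angles (θ0=90°, θ1=180°)
no other 3-command option fits: unique.

rotate(1, 90), rotate(1, 90), rotate(1, 90)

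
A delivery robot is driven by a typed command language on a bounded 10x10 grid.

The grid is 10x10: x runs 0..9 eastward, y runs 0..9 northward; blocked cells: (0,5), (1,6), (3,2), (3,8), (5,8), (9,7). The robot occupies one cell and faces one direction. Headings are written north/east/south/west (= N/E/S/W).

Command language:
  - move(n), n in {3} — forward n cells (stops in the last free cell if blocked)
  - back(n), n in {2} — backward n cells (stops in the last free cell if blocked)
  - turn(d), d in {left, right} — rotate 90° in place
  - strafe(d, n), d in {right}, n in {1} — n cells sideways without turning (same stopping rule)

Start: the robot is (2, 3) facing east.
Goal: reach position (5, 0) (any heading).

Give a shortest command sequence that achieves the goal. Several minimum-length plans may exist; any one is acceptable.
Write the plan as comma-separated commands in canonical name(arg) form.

move(3), turn(right), move(3)

begin: (2, 3) facing east
[1] after move(3): (5, 3) facing east
[2] after turn(right): (5, 3) facing south
[3] after move(3): (5, 0) facing south
shorter routes all fall short; 3 is best.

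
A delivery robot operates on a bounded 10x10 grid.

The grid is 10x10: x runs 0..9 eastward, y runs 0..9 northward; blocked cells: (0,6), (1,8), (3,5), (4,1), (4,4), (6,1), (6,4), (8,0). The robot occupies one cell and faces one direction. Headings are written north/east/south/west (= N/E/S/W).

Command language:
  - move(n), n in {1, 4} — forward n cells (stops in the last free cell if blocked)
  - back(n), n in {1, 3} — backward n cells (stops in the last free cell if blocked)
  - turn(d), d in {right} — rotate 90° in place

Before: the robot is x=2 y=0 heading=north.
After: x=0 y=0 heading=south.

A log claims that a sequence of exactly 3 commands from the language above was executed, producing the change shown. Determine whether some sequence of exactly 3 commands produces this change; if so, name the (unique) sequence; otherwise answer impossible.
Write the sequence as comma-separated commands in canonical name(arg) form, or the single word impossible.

key: back(3) runs into the grid edge before its full distance
begin: x=2 y=0 heading=north
t=1 turn(right) ⇒ x=2 y=0 heading=east
t=2 back(3) ⇒ x=0 y=0 heading=east
t=3 turn(right) ⇒ x=0 y=0 heading=south
no other 3-command option fits: unique.

turn(right), back(3), turn(right)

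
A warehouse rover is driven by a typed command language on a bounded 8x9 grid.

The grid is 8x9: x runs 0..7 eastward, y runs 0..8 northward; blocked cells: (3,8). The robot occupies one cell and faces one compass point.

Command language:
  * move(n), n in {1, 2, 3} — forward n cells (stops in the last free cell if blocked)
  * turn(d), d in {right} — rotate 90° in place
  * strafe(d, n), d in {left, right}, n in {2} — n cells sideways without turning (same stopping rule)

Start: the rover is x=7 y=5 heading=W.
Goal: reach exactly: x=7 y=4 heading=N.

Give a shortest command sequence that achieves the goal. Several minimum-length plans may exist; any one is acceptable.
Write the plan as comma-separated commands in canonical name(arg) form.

t0: x=7 y=5 heading=W
1. strafe(left, 2) → x=7 y=3 heading=W
2. turn(right) → x=7 y=3 heading=N
3. move(1) → x=7 y=4 heading=N
shorter routes all fall short; 3 is best.

strafe(left, 2), turn(right), move(1)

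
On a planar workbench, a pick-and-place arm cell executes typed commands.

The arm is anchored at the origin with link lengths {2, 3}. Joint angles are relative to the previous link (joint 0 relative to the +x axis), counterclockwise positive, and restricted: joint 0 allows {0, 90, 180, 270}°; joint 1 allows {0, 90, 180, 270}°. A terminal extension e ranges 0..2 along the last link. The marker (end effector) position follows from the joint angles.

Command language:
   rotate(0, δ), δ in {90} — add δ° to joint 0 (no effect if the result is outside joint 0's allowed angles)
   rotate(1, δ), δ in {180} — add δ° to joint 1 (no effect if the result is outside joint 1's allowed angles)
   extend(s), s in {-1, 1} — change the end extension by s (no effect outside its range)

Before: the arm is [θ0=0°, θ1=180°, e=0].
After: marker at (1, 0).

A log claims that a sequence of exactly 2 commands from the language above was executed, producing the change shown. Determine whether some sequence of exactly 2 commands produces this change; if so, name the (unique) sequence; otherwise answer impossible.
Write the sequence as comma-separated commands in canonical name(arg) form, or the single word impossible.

rotate(0, 90), rotate(0, 90)

from: [θ0=0°, θ1=180°, e=0]
1. rotate(0, 90) → [θ0=90°, θ1=180°, e=0]
2. rotate(0, 90) → [θ0=180°, θ1=180°, e=0]
no other 2-command option fits: unique.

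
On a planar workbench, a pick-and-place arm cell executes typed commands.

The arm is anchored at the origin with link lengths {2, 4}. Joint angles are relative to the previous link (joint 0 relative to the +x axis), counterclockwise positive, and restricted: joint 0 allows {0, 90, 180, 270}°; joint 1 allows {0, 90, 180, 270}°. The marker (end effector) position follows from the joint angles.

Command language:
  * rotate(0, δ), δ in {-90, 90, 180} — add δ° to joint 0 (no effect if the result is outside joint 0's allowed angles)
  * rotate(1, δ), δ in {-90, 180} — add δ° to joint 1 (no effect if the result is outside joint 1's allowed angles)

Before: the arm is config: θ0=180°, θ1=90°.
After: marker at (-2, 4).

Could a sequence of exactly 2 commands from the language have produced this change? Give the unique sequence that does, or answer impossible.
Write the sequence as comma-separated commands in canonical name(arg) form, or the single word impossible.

rotate(1, -90), rotate(1, -90)

from: config: θ0=180°, θ1=90°
1. rotate(1, -90) → config: θ0=180°, θ1=0°
2. rotate(1, -90) → config: θ0=180°, θ1=270°
all 25 alternatives checked — unique.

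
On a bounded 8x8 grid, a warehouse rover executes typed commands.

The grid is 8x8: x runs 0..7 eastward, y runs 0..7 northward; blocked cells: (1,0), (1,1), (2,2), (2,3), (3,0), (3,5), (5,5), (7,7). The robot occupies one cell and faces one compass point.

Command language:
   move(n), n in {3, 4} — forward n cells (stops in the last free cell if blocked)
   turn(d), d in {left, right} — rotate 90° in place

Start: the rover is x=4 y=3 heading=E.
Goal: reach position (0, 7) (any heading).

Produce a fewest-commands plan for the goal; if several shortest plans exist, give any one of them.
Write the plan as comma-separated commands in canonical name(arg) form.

t0: x=4 y=3 heading=E
t=1 turn(left) ⇒ x=4 y=3 heading=N
t=2 move(4) ⇒ x=4 y=7 heading=N
t=3 turn(left) ⇒ x=4 y=7 heading=W
t=4 move(4) ⇒ x=0 y=7 heading=W
minimal: 4 command(s), checked below 4.

turn(left), move(4), turn(left), move(4)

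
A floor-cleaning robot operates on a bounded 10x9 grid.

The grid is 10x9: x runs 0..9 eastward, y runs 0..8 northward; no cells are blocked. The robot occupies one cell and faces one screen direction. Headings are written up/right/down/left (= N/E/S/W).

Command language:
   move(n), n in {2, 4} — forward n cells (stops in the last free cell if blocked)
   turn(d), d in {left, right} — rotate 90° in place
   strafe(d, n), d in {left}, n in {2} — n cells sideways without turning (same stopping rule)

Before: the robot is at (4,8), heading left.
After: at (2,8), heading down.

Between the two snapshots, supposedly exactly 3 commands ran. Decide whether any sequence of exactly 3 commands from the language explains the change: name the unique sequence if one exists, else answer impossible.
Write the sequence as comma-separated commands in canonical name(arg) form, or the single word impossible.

move(4), turn(left), strafe(left, 2)

key: order matters: swapping move(4) and strafe(left, 2) lands elsewhere
begin: at (4,8), heading left
[1] after move(4): at (0,8), heading left
[2] after turn(left): at (0,8), heading down
[3] after strafe(left, 2): at (2,8), heading down
no rival 3-sequence matches.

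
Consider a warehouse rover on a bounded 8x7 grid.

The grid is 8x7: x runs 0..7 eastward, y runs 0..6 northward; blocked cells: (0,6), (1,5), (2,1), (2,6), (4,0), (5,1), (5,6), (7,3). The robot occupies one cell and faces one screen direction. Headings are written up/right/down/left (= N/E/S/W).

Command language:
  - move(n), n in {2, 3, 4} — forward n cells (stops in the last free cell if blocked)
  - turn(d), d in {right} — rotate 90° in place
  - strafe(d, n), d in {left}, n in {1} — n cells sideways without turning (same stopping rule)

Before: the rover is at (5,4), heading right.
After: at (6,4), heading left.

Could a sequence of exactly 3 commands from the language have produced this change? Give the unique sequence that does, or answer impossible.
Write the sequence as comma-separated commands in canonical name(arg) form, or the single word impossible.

key: position moved to (6,4) AND the heading swung to W — translation plus rotation needed
from: at (5,4), heading right
t=1 turn(right) ⇒ at (5,4), heading down
t=2 strafe(left, 1) ⇒ at (6,4), heading down
t=3 turn(right) ⇒ at (6,4), heading left
no other 3-command option fits: unique.

turn(right), strafe(left, 1), turn(right)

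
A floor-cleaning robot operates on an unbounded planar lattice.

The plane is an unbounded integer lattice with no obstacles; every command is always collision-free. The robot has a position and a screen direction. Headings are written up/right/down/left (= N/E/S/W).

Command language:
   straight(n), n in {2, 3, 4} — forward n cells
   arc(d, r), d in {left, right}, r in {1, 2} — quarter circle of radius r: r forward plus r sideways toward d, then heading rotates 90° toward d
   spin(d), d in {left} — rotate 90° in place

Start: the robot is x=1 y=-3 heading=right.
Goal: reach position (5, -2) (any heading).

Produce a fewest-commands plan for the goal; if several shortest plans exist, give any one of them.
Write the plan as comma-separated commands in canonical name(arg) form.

straight(3), arc(left, 1)

begin: x=1 y=-3 heading=right
t=1 straight(3) ⇒ x=4 y=-3 heading=right
t=2 arc(left, 1) ⇒ x=5 y=-2 heading=up
shorter routes all fall short; 2 is best.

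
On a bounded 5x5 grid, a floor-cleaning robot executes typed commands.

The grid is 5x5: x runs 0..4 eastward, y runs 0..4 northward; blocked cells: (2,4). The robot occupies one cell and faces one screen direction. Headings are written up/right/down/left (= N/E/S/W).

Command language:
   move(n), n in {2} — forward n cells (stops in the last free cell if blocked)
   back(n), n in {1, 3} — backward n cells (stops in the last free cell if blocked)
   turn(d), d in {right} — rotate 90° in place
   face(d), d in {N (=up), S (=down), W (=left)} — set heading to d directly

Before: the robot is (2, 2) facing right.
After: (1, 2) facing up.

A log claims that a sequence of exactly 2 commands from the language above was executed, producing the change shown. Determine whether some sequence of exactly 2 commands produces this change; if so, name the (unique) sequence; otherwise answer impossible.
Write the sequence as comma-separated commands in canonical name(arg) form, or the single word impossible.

key: position moved to (1,2) AND the heading swung to N — translation plus rotation needed
start: (2, 2) facing right
t=1 back(1) ⇒ (1, 2) facing right
t=2 face(N) ⇒ (1, 2) facing up
all 49 alternatives checked — unique.

back(1), face(N)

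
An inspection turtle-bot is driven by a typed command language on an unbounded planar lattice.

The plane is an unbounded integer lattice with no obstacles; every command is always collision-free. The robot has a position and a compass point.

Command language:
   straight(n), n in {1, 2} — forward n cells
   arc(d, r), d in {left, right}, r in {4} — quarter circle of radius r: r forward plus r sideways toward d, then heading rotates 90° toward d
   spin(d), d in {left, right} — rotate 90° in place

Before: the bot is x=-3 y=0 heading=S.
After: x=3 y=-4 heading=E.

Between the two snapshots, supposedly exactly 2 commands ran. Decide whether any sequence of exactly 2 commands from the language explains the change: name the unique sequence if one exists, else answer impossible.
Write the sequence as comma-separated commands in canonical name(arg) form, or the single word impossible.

key: cell and facing (now E) both changed — the 2 commands mix motion and turning
initial: x=-3 y=0 heading=S
1. arc(left, 4) → x=1 y=-4 heading=E
2. straight(2) → x=3 y=-4 heading=E
no other 2-command option fits: unique.

arc(left, 4), straight(2)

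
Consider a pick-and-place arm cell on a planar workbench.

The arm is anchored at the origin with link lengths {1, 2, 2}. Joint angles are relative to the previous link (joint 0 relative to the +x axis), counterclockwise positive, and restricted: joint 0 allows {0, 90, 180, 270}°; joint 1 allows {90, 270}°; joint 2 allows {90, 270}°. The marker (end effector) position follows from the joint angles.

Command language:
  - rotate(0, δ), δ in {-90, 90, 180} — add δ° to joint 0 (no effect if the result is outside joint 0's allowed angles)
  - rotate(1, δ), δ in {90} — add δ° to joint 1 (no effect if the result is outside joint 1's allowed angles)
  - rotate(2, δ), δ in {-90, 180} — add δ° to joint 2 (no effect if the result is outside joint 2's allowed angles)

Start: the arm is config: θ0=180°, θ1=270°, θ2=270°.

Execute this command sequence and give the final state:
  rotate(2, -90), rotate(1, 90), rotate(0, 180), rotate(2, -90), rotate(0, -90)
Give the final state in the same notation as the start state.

t0: config: θ0=180°, θ1=270°, θ2=270°
1. rotate(2, -90) → config: θ0=180°, θ1=270°, θ2=270°
2. rotate(1, 90) → config: θ0=180°, θ1=270°, θ2=270°
3. rotate(0, 180) → config: θ0=0°, θ1=270°, θ2=270°
4. rotate(2, -90) → config: θ0=0°, θ1=270°, θ2=270°
5. rotate(0, -90) → config: θ0=270°, θ1=270°, θ2=270°

config: θ0=270°, θ1=270°, θ2=270°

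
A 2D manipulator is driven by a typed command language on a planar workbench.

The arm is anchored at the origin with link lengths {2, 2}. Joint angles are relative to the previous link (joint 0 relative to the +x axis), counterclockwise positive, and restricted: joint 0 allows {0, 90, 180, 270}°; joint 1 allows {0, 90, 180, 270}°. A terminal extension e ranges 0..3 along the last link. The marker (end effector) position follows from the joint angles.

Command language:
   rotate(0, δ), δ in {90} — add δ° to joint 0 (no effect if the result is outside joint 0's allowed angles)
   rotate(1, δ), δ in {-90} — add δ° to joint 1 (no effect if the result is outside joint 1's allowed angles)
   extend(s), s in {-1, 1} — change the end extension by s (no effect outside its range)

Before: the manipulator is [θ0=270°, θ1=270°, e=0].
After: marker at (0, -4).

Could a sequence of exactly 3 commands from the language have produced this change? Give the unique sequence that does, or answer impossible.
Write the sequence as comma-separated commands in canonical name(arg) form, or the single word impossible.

rotate(1, -90), rotate(1, -90), rotate(1, -90)

start: [θ0=270°, θ1=270°, e=0]
[1] after rotate(1, -90): [θ0=270°, θ1=180°, e=0]
[2] after rotate(1, -90): [θ0=270°, θ1=90°, e=0]
[3] after rotate(1, -90): [θ0=270°, θ1=0°, e=0]
all 64 alternatives checked — unique.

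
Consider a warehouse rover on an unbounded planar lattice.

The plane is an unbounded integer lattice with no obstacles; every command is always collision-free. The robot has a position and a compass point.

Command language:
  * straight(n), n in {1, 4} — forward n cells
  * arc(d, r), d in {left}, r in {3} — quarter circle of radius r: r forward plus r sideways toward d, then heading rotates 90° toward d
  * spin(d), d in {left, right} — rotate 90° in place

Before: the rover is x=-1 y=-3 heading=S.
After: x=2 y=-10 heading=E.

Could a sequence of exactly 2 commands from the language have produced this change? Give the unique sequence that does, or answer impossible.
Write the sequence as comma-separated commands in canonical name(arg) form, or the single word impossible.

straight(4), arc(left, 3)

key: position moved to (2,-10) AND the heading swung to E — translation plus rotation needed
t0: x=-1 y=-3 heading=S
step 1 (straight(4)): x=-1 y=-7 heading=S
step 2 (arc(left, 3)): x=2 y=-10 heading=E
no other 2-command option fits: unique.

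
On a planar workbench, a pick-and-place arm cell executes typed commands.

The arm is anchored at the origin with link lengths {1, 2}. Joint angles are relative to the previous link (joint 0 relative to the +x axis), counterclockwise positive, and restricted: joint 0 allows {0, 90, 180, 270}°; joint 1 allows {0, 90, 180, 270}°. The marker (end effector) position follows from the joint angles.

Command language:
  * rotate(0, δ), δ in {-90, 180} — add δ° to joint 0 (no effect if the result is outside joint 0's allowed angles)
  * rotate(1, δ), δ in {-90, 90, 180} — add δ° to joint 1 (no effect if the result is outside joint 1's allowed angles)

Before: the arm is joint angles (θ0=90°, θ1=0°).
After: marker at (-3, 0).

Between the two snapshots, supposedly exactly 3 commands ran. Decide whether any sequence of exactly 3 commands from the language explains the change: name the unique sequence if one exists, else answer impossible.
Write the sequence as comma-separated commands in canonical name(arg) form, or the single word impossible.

rotate(0, -90), rotate(0, -90), rotate(0, -90)

t0: joint angles (θ0=90°, θ1=0°)
step 1 (rotate(0, -90)): joint angles (θ0=0°, θ1=0°)
step 2 (rotate(0, -90)): joint angles (θ0=270°, θ1=0°)
step 3 (rotate(0, -90)): joint angles (θ0=180°, θ1=0°)
no rival 3-sequence matches.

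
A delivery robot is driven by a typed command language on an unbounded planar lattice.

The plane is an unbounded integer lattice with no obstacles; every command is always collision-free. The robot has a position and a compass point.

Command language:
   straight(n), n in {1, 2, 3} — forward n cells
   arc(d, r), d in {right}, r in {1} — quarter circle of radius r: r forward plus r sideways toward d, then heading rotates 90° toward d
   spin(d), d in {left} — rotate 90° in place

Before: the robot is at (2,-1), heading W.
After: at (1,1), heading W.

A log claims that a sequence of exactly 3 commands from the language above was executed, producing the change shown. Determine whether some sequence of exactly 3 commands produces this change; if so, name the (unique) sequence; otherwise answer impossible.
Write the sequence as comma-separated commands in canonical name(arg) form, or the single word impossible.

arc(right, 1), straight(1), spin(left)

key: heading stays W — rotations cancel among the 3 commands
t0: at (2,-1), heading W
step 1 (arc(right, 1)): at (1,0), heading N
step 2 (straight(1)): at (1,1), heading N
step 3 (spin(left)): at (1,1), heading W
no rival 3-sequence matches.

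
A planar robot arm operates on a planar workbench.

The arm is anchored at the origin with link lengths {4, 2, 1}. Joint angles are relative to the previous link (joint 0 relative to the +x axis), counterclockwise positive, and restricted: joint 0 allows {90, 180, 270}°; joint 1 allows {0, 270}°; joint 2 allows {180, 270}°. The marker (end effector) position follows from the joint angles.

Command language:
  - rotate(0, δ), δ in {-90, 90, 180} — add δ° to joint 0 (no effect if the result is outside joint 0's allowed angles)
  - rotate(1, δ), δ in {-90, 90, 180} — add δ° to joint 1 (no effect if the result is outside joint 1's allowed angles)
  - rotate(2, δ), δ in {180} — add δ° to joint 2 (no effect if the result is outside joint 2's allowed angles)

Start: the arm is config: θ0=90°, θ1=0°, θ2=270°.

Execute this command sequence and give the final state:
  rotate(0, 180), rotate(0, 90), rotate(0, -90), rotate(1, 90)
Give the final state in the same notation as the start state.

config: θ0=180°, θ1=0°, θ2=270°

t0: config: θ0=90°, θ1=0°, θ2=270°
[1] after rotate(0, 180): config: θ0=270°, θ1=0°, θ2=270°
[2] after rotate(0, 90): config: θ0=270°, θ1=0°, θ2=270°
[3] after rotate(0, -90): config: θ0=180°, θ1=0°, θ2=270°
[4] after rotate(1, 90): config: θ0=180°, θ1=0°, θ2=270°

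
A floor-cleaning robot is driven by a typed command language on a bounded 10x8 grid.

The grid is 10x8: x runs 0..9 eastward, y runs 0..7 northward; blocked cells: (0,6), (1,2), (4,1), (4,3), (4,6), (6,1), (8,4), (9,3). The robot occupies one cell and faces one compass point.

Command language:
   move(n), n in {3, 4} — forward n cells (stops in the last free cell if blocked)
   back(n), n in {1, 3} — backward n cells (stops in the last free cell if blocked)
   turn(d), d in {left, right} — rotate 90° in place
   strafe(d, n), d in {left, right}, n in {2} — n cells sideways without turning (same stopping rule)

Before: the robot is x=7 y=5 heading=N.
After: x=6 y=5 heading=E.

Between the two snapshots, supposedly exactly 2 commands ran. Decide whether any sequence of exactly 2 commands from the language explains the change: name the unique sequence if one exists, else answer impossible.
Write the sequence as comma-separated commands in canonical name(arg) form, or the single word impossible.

key: order matters: swapping turn(right) and back(1) lands elsewhere
initial: x=7 y=5 heading=N
1. turn(right) → x=7 y=5 heading=E
2. back(1) → x=6 y=5 heading=E
no rival 2-sequence matches.

turn(right), back(1)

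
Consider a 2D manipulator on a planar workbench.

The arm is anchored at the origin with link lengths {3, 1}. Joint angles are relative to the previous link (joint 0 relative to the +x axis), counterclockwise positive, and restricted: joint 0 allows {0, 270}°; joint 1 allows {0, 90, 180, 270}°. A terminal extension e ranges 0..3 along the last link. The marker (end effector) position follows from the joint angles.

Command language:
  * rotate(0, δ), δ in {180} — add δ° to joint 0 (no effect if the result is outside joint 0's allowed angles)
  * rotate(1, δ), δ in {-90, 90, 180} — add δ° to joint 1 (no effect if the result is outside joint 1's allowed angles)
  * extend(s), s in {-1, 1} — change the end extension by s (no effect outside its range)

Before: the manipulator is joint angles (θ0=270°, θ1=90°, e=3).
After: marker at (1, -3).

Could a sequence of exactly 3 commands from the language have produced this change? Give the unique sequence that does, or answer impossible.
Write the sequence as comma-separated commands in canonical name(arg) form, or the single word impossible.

begin: joint angles (θ0=270°, θ1=90°, e=3)
step 1 (extend(-1)): joint angles (θ0=270°, θ1=90°, e=2)
step 2 (extend(-1)): joint angles (θ0=270°, θ1=90°, e=1)
step 3 (extend(-1)): joint angles (θ0=270°, θ1=90°, e=0)
all 216 alternatives checked — unique.

extend(-1), extend(-1), extend(-1)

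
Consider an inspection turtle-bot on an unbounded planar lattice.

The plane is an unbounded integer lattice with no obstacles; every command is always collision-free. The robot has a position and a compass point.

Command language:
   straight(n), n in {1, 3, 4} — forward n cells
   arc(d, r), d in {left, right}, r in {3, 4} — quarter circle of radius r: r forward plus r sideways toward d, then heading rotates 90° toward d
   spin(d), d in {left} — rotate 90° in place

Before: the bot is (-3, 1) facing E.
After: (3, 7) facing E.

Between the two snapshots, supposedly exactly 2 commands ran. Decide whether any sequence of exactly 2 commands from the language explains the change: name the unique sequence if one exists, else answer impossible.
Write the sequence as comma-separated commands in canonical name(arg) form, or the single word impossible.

arc(left, 3), arc(right, 3)

key: running arc(right, 3) before arc(left, 3) would end elsewhere — order is forced
initial: (-3, 1) facing E
t=1 arc(left, 3) ⇒ (0, 4) facing N
t=2 arc(right, 3) ⇒ (3, 7) facing E
uniquely the one of 64 2-step routes that fits.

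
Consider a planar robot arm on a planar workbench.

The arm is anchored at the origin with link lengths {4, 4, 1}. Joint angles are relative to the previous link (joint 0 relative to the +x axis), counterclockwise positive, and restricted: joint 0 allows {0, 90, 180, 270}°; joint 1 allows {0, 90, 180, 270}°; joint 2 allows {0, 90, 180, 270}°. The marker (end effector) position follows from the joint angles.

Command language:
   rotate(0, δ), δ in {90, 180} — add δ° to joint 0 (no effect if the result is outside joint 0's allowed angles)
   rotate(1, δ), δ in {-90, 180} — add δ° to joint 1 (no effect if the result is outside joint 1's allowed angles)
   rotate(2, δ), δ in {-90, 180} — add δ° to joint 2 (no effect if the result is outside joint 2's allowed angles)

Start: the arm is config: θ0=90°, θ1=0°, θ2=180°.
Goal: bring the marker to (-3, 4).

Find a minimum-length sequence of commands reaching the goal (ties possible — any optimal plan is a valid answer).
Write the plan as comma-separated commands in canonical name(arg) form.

rotate(1, -90), rotate(1, 180)

from: config: θ0=90°, θ1=0°, θ2=180°
step 1 (rotate(1, -90)): config: θ0=90°, θ1=270°, θ2=180°
step 2 (rotate(1, 180)): config: θ0=90°, θ1=90°, θ2=180°
shorter routes all fall short; 2 is best.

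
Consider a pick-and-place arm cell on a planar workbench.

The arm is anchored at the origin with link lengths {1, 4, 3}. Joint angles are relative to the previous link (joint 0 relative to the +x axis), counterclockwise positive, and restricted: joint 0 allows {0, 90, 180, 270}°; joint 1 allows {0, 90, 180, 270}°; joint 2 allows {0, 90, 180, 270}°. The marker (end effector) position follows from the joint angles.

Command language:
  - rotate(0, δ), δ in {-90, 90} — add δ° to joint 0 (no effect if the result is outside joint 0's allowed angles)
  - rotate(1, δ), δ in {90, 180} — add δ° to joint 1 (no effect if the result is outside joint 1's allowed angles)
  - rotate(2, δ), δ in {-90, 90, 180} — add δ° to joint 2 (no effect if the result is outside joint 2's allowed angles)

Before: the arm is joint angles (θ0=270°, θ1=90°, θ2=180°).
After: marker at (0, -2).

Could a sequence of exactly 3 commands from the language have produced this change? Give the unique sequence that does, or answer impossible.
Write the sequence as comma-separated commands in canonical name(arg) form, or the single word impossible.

start: joint angles (θ0=270°, θ1=90°, θ2=180°)
step 1 (rotate(1, 90)): joint angles (θ0=270°, θ1=180°, θ2=180°)
step 2 (rotate(1, 90)): joint angles (θ0=270°, θ1=270°, θ2=180°)
step 3 (rotate(1, 90)): joint angles (θ0=270°, θ1=0°, θ2=180°)
no other 3-command option fits: unique.

rotate(1, 90), rotate(1, 90), rotate(1, 90)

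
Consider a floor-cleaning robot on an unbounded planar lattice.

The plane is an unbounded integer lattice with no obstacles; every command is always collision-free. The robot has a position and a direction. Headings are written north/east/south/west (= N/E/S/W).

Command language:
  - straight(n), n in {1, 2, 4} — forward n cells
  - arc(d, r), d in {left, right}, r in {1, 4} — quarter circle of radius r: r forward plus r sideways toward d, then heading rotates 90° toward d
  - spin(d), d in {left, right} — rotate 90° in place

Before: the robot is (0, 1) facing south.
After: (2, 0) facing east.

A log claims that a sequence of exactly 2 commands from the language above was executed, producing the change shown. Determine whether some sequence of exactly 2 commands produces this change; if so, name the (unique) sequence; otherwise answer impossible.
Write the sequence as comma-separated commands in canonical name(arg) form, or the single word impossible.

key: order matters: swapping arc(left, 1) and straight(1) lands elsewhere
t0: (0, 1) facing south
step 1 (arc(left, 1)): (1, 0) facing east
step 2 (straight(1)): (2, 0) facing east
no rival 2-sequence matches.

arc(left, 1), straight(1)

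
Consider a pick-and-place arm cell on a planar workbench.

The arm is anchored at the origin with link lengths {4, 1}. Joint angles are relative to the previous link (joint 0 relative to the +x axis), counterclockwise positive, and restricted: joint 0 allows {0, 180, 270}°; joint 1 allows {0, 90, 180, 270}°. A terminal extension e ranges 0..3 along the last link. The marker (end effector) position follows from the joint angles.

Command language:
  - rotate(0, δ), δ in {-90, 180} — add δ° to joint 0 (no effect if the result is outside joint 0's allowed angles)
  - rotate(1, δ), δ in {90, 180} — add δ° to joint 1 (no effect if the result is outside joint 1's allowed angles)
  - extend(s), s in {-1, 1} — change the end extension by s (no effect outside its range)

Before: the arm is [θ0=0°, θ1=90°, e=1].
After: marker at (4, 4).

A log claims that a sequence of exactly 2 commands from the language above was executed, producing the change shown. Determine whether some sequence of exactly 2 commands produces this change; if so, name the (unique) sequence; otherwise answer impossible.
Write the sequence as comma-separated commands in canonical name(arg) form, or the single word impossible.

extend(1), extend(1)

initial: [θ0=0°, θ1=90°, e=1]
step 1 (extend(1)): [θ0=0°, θ1=90°, e=2]
step 2 (extend(1)): [θ0=0°, θ1=90°, e=3]
all 36 alternatives checked — unique.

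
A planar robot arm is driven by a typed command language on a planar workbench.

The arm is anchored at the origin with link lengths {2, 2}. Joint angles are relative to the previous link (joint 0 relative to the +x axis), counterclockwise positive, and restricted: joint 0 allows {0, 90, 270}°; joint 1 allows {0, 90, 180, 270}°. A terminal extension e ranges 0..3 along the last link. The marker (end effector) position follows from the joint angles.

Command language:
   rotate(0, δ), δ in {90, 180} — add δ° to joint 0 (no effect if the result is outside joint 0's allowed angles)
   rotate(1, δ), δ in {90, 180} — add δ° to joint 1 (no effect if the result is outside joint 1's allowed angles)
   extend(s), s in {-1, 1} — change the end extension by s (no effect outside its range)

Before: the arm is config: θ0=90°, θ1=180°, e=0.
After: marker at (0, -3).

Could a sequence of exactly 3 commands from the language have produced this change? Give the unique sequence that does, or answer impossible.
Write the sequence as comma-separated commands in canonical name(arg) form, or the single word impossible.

from: config: θ0=90°, θ1=180°, e=0
step 1 (extend(1)): config: θ0=90°, θ1=180°, e=1
step 2 (extend(1)): config: θ0=90°, θ1=180°, e=2
step 3 (extend(1)): config: θ0=90°, θ1=180°, e=3
all 216 alternatives checked — unique.

extend(1), extend(1), extend(1)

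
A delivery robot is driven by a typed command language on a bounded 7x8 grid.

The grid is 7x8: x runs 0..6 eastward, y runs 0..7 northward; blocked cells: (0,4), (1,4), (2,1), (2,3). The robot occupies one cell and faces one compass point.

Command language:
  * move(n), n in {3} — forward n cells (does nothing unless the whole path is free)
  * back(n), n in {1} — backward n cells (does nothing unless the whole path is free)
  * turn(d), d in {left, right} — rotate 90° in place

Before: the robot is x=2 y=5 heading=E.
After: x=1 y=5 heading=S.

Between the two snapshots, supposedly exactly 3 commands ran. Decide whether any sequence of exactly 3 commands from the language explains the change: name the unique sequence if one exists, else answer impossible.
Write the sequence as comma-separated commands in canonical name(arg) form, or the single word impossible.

back(1), turn(right), move(3)

key: running move(3) before back(1) would end elsewhere — order is forced
from: x=2 y=5 heading=E
1. back(1) → x=1 y=5 heading=E
2. turn(right) → x=1 y=5 heading=S
3. move(3) → x=1 y=5 heading=S
no rival 3-sequence matches.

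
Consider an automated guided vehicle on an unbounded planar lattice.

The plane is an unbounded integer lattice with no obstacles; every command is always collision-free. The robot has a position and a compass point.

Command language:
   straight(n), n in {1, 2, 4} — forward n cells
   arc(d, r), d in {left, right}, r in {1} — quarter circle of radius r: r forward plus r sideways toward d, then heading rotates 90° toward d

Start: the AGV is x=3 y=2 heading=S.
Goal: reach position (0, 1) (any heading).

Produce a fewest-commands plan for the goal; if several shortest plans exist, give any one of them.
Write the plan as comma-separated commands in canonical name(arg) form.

initial: x=3 y=2 heading=S
[1] after arc(right, 1): x=2 y=1 heading=W
[2] after straight(2): x=0 y=1 heading=W
shorter routes all fall short; 2 is best.

arc(right, 1), straight(2)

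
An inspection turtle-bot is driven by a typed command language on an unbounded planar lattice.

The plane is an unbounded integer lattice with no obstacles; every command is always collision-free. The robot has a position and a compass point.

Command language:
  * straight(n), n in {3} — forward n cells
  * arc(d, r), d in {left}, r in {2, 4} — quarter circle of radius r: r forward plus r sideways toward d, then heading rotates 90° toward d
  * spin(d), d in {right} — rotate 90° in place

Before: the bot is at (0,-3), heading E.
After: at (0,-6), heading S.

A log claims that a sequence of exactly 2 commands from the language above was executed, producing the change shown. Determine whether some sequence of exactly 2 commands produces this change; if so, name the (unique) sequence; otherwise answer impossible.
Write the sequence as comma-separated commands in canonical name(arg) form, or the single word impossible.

spin(right), straight(3)

key: running straight(3) before spin(right) would end elsewhere — order is forced
start: at (0,-3), heading E
step 1 (spin(right)): at (0,-3), heading S
step 2 (straight(3)): at (0,-6), heading S
all 16 alternatives checked — unique.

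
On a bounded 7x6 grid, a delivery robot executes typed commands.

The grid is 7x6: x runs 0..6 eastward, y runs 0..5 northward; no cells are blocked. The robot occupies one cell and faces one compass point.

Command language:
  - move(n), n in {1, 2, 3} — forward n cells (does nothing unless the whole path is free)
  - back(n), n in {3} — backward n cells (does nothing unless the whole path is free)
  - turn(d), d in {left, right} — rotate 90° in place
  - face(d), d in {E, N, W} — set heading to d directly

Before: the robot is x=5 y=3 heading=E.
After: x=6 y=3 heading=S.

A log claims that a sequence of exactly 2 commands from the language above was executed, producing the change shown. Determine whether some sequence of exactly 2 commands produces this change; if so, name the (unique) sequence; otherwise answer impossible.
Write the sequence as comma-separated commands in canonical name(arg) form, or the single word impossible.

key: cell and facing (now S) both changed — the 2 commands mix motion and turning
start: x=5 y=3 heading=E
t=1 move(1) ⇒ x=6 y=3 heading=E
t=2 turn(right) ⇒ x=6 y=3 heading=S
no rival 2-sequence matches.

move(1), turn(right)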